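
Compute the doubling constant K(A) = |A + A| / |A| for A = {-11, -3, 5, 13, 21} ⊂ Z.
K = |A + A| / |A| = 9/5

Enumerate A + A = {a + b : a, b ∈ A}. With |A| = 5, there are |A|^2 = 25 ordered sum pairs; collecting distinct values, A + A = {-22, -14, -6, 2, 10, 18, 26, 34, 42}, so |A + A| = 9. Thus K = 9/5. Here |A + A| = 2|A| − 1 = 9, the minimum possible — so K = 9/5 is minimal, which holds iff A is an arithmetic progression.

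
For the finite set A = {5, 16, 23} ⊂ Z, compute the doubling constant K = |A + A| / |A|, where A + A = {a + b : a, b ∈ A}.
K = |A + A| / |A| = 6/3 = 2

Enumerate A + A = {a + b : a, b ∈ A}. With |A| = 3, there are |A|^2 = 9 ordered sum pairs; collecting distinct values, A + A = {10, 21, 28, 32, 39, 46}, so |A + A| = 6. Thus K = 6/3 = 2. For comparison, the minimum possible |A + A| over all 3-element sets is 2·3 − 1 = 5 (so min K = 5/3), attained only by arithmetic progressions.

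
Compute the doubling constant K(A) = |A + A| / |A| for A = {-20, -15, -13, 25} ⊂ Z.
K = |A + A| / |A| = 10/4 = 5/2

Enumerate A + A = {a + b : a, b ∈ A}. With |A| = 4, there are |A|^2 = 16 ordered sum pairs; collecting distinct values, A + A = {-40, -35, -33, -30, -28, -26, 5, 10, 12, 50}, so |A + A| = 10. Thus K = 10/4 = 5/2. For comparison, the minimum possible |A + A| over all 4-element sets is 2·4 − 1 = 7 (so min K = 7/4), attained only by arithmetic progressions.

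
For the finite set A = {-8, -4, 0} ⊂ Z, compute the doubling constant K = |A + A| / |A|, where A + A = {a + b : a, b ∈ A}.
K = |A + A| / |A| = 5/3

Enumerate A + A = {a + b : a, b ∈ A}. With |A| = 3, there are |A|^2 = 9 ordered sum pairs; collecting distinct values, A + A = {-16, -12, -8, -4, 0}, so |A + A| = 5. Thus K = 5/3. Here |A + A| = 2|A| − 1 = 5, the minimum possible — so K = 5/3 is minimal, which holds iff A is an arithmetic progression.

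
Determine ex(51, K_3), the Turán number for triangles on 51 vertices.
ex(51, K_3) = ⌊51^2/4⌋ = 650

Mantel (1907): a triangle-free graph on n vertices has at most ⌊n^2/4⌋ edges, with equality for the complete bipartite graph K_{⌊n/2⌋, ⌈n/2⌉}. For n = 51: ⌊51^2/4⌋ = ⌊2601/4⌋ = 650. The extremal graph is K_{25, 26}, which has 25·26 = 650 edges.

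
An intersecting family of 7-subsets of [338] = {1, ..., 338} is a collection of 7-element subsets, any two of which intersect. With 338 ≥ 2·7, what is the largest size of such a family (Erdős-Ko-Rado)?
max |F| = C(337, 6) = 1945406098104

Erdős-Ko-Rado (1961): when n ≥ 2k, max |F| = C(n−1, k−1). The bound is attained by the star {A : i ∈ A} for any fixed i ∈ [n]. Here C(338−1, 7−1) = C(337, 6) = 1945406098104.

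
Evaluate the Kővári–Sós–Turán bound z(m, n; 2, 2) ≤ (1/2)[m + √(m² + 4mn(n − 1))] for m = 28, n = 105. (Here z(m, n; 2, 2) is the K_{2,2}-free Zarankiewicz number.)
z(28, 105; 2, 2) ≤ (1/2)[28 + √(28² + 4·28·105·104)] = (1/2)[28 + √1223824] = 567.1329

Kővári–Sós–Turán: let r_1, ..., r_28 be the row sums and z = Σ r_i the total number of 1s. Each pair of columns can share at most one row with both entries 1 (else a 2×2 all-ones block appears), so Σ_i C(r_i, 2) ≤ C(105, 2) = 5460. By convexity Σ_i C(r_i, 2) ≥ 28·C(z/28, 2) = z(z − 28)/(2·28), giving z² − 28z − 28·105·104 ≤ 0 and hence z ≤ (1/2)[28 + √(784 + 4·305760)] = (1/2)[28 + √1223824] ≈ (1/2)(28 + 1106.2658) = 567.1329.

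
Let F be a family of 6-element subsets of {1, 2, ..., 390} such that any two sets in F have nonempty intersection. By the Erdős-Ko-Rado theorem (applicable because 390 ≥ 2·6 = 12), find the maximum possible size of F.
max |F| = C(389, 5) = 72336764577

The Erdős-Ko-Rado theorem states: for n ≥ 2k, an intersecting family of k-subsets of an n-element set has size at most C(n − 1, k − 1), with equality for 'star' families {A ⊆ [n] : |A| = k, i ∈ A} (fix an element i). For n = 390, k = 6: C(389, 5) = 72336764577.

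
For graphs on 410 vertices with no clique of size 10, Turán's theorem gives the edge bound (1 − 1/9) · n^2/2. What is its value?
Turán density bound = (8/9) · 410^2/2 = 672400/9 ≈ 74711.1111

Turán's theorem: ex(n, K_{r+1}) is achieved by the complete r-partite Turán graph T(n, r) with parts as balanced as possible, and is at most (1 − 1/r) · n^2/2. For r = 9, n = 410: the density bound is (8/9) · 168100/2 = 672400/9 ≈ 74711.1111. The integer-valued extremum is e(T(410, 9)) = 74710, which is strictly less than the density bound 672400/9 since 9 ∤ 410 (the parts of T(410, 9) cannot all be equal).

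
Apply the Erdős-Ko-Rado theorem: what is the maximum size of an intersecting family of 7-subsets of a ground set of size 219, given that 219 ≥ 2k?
max |F| = C(218, 6) = 139081484934

The Erdős-Ko-Rado theorem states: for n ≥ 2k, an intersecting family of k-subsets of an n-element set has size at most C(n − 1, k − 1), with equality for 'star' families {A ⊆ [n] : |A| = k, i ∈ A} (fix an element i). For n = 219, k = 7: C(218, 6) = 139081484934.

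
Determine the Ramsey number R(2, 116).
R(2, 116) = 116

R(2, k) = k for all k ≥ 2: in a 2-colouring of K_k, either some edge is red (a red K_2) or all edges are blue (a blue K_k). And K_{115} coloured all-blue has no blue K_116, so R(2, 116) > 115. Hence R(2, 116) = 116.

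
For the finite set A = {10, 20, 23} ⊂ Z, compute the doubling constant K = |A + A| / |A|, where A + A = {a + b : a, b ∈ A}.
K = |A + A| / |A| = 6/3 = 2

Enumerate A + A = {a + b : a, b ∈ A}. With |A| = 3, there are |A|^2 = 9 ordered sum pairs; collecting distinct values, A + A = {20, 30, 33, 40, 43, 46}, so |A + A| = 6. Thus K = 6/3 = 2. For comparison, the minimum possible |A + A| over all 3-element sets is 2·3 − 1 = 5 (so min K = 5/3), attained only by arithmetic progressions.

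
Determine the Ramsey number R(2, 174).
R(2, 174) = 174

R(2, k) = k for all k ≥ 2: in a 2-colouring of K_k, either some edge is red (a red K_2) or all edges are blue (a blue K_k). And K_{173} coloured all-blue has no blue K_174, so R(2, 174) > 173. Hence R(2, 174) = 174.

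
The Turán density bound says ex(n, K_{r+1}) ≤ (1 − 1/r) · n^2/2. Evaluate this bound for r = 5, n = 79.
Turán density bound = (4/5) · 79^2/2 = 12482/5 ≈ 2496.4

Turán's theorem: ex(n, K_{r+1}) is achieved by the complete r-partite Turán graph T(n, r) with parts as balanced as possible, and is at most (1 − 1/r) · n^2/2. For r = 5, n = 79: the density bound is (4/5) · 6241/2 = 12482/5 ≈ 2496.4. The integer-valued extremum is e(T(79, 5)) = 2496, which is strictly less than the density bound 12482/5 since 5 ∤ 79 (the parts of T(79, 5) cannot all be equal).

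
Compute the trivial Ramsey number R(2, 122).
R(2, 122) = 122

R(2, k) = k for all k ≥ 2: in a 2-colouring of K_k, either some edge is red (a red K_2) or all edges are blue (a blue K_k). And K_{121} coloured all-blue has no blue K_122, so R(2, 122) > 121. Hence R(2, 122) = 122.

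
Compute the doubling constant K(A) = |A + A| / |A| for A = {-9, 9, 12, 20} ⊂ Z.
K = |A + A| / |A| = 10/4 = 5/2

Enumerate A + A = {a + b : a, b ∈ A}. With |A| = 4, there are |A|^2 = 16 ordered sum pairs; collecting distinct values, A + A = {-18, 0, 3, 11, 18, 21, 24, 29, 32, 40}, so |A + A| = 10. Thus K = 10/4 = 5/2. For comparison, the minimum possible |A + A| over all 4-element sets is 2·4 − 1 = 7 (so min K = 7/4), attained only by arithmetic progressions.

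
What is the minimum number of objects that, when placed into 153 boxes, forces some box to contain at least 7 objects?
n = (7 − 1)·153 + 1 = 919

By the generalised pigeonhole principle, to guarantee some box contains ≥ r objects we need more than (r − 1) · k objects total. Threshold: n = (r − 1) · k + 1. With r = 7 and k = 153: n = 6 · 153 + 1 = 918 + 1 = 919. For n = 918 = 6 · 153, we can put exactly 6 objects in every box, avoiding 7 in any single one — so 919 is tight.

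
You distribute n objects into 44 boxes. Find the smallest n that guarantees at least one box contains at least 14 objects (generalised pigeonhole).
n = (14 − 1)·44 + 1 = 573

By the generalised pigeonhole principle, to guarantee some box contains ≥ r objects we need more than (r − 1) · k objects total. Threshold: n = (r − 1) · k + 1. With r = 14 and k = 44: n = 13 · 44 + 1 = 572 + 1 = 573. For n = 572 = 13 · 44, we can put exactly 13 objects in every box, avoiding 14 in any single one — so 573 is tight.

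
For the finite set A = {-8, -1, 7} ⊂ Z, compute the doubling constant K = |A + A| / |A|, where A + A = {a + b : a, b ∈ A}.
K = |A + A| / |A| = 6/3 = 2

Enumerate A + A = {a + b : a, b ∈ A}. With |A| = 3, there are |A|^2 = 9 ordered sum pairs; collecting distinct values, A + A = {-16, -9, -2, -1, 6, 14}, so |A + A| = 6. Thus K = 6/3 = 2. For comparison, the minimum possible |A + A| over all 3-element sets is 2·3 − 1 = 5 (so min K = 5/3), attained only by arithmetic progressions.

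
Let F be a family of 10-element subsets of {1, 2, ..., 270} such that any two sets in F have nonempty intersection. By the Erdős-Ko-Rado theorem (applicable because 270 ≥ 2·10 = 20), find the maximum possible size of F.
max |F| = C(269, 9) = 17752694810301803

The Erdős-Ko-Rado theorem states: for n ≥ 2k, an intersecting family of k-subsets of an n-element set has size at most C(n − 1, k − 1), with equality for 'star' families {A ⊆ [n] : |A| = k, i ∈ A} (fix an element i). For n = 270, k = 10: C(269, 9) = 17752694810301803.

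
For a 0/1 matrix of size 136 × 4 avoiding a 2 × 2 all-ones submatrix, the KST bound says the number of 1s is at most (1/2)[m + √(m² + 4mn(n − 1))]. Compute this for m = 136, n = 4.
z(136, 4; 2, 2) ≤ (1/2)[136 + √(136² + 4·136·4·3)] = (1/2)[136 + √25024] = 147.0949

Kővári–Sós–Turán: let r_1, ..., r_136 be the row sums and z = Σ r_i the total number of 1s. Each pair of columns can share at most one row with both entries 1 (else a 2×2 all-ones block appears), so Σ_i C(r_i, 2) ≤ C(4, 2) = 6. By convexity Σ_i C(r_i, 2) ≥ 136·C(z/136, 2) = z(z − 136)/(2·136), giving z² − 136z − 136·4·3 ≤ 0 and hence z ≤ (1/2)[136 + √(18496 + 4·1632)] = (1/2)[136 + √25024] ≈ (1/2)(136 + 158.1898) = 147.0949.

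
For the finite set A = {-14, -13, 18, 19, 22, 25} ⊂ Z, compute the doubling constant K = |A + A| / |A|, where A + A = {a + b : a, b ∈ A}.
K = |A + A| / |A| = 19/6

Enumerate A + A = {a + b : a, b ∈ A}. With |A| = 6, there are |A|^2 = 36 ordered sum pairs; collecting distinct values, A + A = {-28, -27, -26, 4, 5, 6, 8, 9, 11, 12, 36, 37, 38, 40, 41, 43, 44, 47, 50}, so |A + A| = 19. Thus K = 19/6. For comparison, the minimum possible |A + A| over all 6-element sets is 2·6 − 1 = 11 (so min K = 11/6), attained only by arithmetic progressions.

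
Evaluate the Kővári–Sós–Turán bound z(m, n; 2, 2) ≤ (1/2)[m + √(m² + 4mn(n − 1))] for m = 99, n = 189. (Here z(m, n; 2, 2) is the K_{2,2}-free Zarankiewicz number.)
z(99, 189; 2, 2) ≤ (1/2)[99 + √(99² + 4·99·189·188)] = (1/2)[99 + √14080473] = 1925.6978

Kővári–Sós–Turán: let r_1, ..., r_99 be the row sums and z = Σ r_i the total number of 1s. Each pair of columns can share at most one row with both entries 1 (else a 2×2 all-ones block appears), so Σ_i C(r_i, 2) ≤ C(189, 2) = 17766. By convexity Σ_i C(r_i, 2) ≥ 99·C(z/99, 2) = z(z − 99)/(2·99), giving z² − 99z − 99·189·188 ≤ 0 and hence z ≤ (1/2)[99 + √(9801 + 4·3517668)] = (1/2)[99 + √14080473] ≈ (1/2)(99 + 3752.3956) = 1925.6978.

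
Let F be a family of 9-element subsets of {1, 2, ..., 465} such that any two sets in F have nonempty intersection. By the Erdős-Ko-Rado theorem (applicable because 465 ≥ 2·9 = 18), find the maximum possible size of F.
max |F| = C(464, 8) = 50150301045289038

The Erdős-Ko-Rado theorem states: for n ≥ 2k, an intersecting family of k-subsets of an n-element set has size at most C(n − 1, k − 1), with equality for 'star' families {A ⊆ [n] : |A| = k, i ∈ A} (fix an element i). For n = 465, k = 9: C(464, 8) = 50150301045289038.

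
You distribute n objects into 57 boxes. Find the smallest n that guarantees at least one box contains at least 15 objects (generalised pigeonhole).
n = (15 − 1)·57 + 1 = 799

By the generalised pigeonhole principle, to guarantee some box contains ≥ r objects we need more than (r − 1) · k objects total. Threshold: n = (r − 1) · k + 1. With r = 15 and k = 57: n = 14 · 57 + 1 = 798 + 1 = 799. For n = 798 = 14 · 57, we can put exactly 14 objects in every box, avoiding 15 in any single one — so 799 is tight.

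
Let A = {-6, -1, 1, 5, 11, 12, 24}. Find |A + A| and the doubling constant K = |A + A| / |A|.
K = |A + A| / |A| = 25/7

Enumerate A + A = {a + b : a, b ∈ A}. With |A| = 7, there are |A|^2 = 49 ordered sum pairs; collecting distinct values, A + A = {-12, -7, -5, -2, -1, 0, 2, 4, 5, 6, 10, 11, 12, 13, 16, 17, 18, 22, 23, 24, 25, 29, 35, 36, 48}, so |A + A| = 25. Thus K = 25/7. For comparison, the minimum possible |A + A| over all 7-element sets is 2·7 − 1 = 13 (so min K = 13/7), attained only by arithmetic progressions.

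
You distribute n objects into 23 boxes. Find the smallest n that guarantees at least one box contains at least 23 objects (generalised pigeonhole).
n = (23 − 1)·23 + 1 = 507

By the generalised pigeonhole principle, to guarantee some box contains ≥ r objects we need more than (r − 1) · k objects total. Threshold: n = (r − 1) · k + 1. With r = 23 and k = 23: n = 22 · 23 + 1 = 506 + 1 = 507. For n = 506 = 22 · 23, we can put exactly 22 objects in every box, avoiding 23 in any single one — so 507 is tight.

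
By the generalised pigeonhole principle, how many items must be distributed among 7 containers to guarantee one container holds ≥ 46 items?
n = (46 − 1)·7 + 1 = 316

By the generalised pigeonhole principle, to guarantee some box contains ≥ r objects we need more than (r − 1) · k objects total. Threshold: n = (r − 1) · k + 1. With r = 46 and k = 7: n = 45 · 7 + 1 = 315 + 1 = 316. For n = 315 = 45 · 7, we can put exactly 45 objects in every box, avoiding 46 in any single one — so 316 is tight.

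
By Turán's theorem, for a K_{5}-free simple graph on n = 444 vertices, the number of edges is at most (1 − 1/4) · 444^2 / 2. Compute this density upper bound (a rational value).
Turán density bound = (3/4) · 444^2/2 = 73926

Turán's theorem: ex(n, K_{r+1}) is achieved by the complete r-partite Turán graph T(n, r) with parts as balanced as possible, and is at most (1 − 1/r) · n^2/2. For r = 4, n = 444: the density bound is (3/4) · 197136/2 = 73926. Since 4 ∣ 444, the Turán graph T(444, 4) has parts of equal size 111, and its edge count e(T(444, 4)) = 73926 attains the density bound exactly.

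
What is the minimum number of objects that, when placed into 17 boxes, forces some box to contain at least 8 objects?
n = (8 − 1)·17 + 1 = 120

By the generalised pigeonhole principle, to guarantee some box contains ≥ r objects we need more than (r − 1) · k objects total. Threshold: n = (r − 1) · k + 1. With r = 8 and k = 17: n = 7 · 17 + 1 = 119 + 1 = 120. For n = 119 = 7 · 17, we can put exactly 7 objects in every box, avoiding 8 in any single one — so 120 is tight.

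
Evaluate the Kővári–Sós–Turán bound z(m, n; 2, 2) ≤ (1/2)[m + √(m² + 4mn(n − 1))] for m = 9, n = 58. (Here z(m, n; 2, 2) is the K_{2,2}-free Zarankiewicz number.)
z(9, 58; 2, 2) ≤ (1/2)[9 + √(9² + 4·9·58·57)] = (1/2)[9 + √119097] = 177.0522

Kővári–Sós–Turán: let r_1, ..., r_9 be the row sums and z = Σ r_i the total number of 1s. Each pair of columns can share at most one row with both entries 1 (else a 2×2 all-ones block appears), so Σ_i C(r_i, 2) ≤ C(58, 2) = 1653. By convexity Σ_i C(r_i, 2) ≥ 9·C(z/9, 2) = z(z − 9)/(2·9), giving z² − 9z − 9·58·57 ≤ 0 and hence z ≤ (1/2)[9 + √(81 + 4·29754)] = (1/2)[9 + √119097] ≈ (1/2)(9 + 345.1043) = 177.0522.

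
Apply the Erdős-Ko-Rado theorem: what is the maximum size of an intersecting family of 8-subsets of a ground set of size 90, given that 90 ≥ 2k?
max |F| = C(89, 7) = 6890268572

The Erdős-Ko-Rado theorem states: for n ≥ 2k, an intersecting family of k-subsets of an n-element set has size at most C(n − 1, k − 1), with equality for 'star' families {A ⊆ [n] : |A| = k, i ∈ A} (fix an element i). For n = 90, k = 8: C(89, 7) = 6890268572.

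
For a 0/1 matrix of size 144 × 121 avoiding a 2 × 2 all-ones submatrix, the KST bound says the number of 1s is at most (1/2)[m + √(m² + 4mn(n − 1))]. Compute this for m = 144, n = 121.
z(144, 121; 2, 2) ≤ (1/2)[144 + √(144² + 4·144·121·120)] = (1/2)[144 + √8384256] = 1519.779

Kővári–Sós–Turán: let r_1, ..., r_144 be the row sums and z = Σ r_i the total number of 1s. Each pair of columns can share at most one row with both entries 1 (else a 2×2 all-ones block appears), so Σ_i C(r_i, 2) ≤ C(121, 2) = 7260. By convexity Σ_i C(r_i, 2) ≥ 144·C(z/144, 2) = z(z − 144)/(2·144), giving z² − 144z − 144·121·120 ≤ 0 and hence z ≤ (1/2)[144 + √(20736 + 4·2090880)] = (1/2)[144 + √8384256] ≈ (1/2)(144 + 2895.558) = 1519.779.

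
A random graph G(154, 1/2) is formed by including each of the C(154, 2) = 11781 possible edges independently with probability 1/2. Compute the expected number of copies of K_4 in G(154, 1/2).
E[# K_4] = C(154, 4) · (1/2)^C(4, 2) = 22533126 / 2^6 = 11266563/32 = 352080.09375

For each 4-subset S of vertices (there are C(154, 4) = 22533126 such S), let X_S = 1 if S induces a K_4 (all C(4, 2) = 6 edges present). Then P(X_S = 1) = (1/2)^6 = 1/64. By linearity of expectation, E[# K_4] = C(154, 4) · (1/2)^6 = 22533126 / 64 = 11266563/32 = 352080.09375.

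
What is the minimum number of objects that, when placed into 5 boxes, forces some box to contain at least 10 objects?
n = (10 − 1)·5 + 1 = 46

By the generalised pigeonhole principle, to guarantee some box contains ≥ r objects we need more than (r − 1) · k objects total. Threshold: n = (r − 1) · k + 1. With r = 10 and k = 5: n = 9 · 5 + 1 = 45 + 1 = 46. For n = 45 = 9 · 5, we can put exactly 9 objects in every box, avoiding 10 in any single one — so 46 is tight.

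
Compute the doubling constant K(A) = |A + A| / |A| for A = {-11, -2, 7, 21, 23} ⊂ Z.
K = |A + A| / |A| = 14/5

Enumerate A + A = {a + b : a, b ∈ A}. With |A| = 5, there are |A|^2 = 25 ordered sum pairs; collecting distinct values, A + A = {-22, -13, -4, 5, 10, 12, 14, 19, 21, 28, 30, 42, 44, 46}, so |A + A| = 14. Thus K = 14/5. For comparison, the minimum possible |A + A| over all 5-element sets is 2·5 − 1 = 9 (so min K = 9/5), attained only by arithmetic progressions.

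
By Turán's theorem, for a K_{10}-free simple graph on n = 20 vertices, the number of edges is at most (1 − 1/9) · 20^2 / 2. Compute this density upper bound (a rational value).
Turán density bound = (8/9) · 20^2/2 = 1600/9 ≈ 177.7778

Turán's theorem: ex(n, K_{r+1}) is achieved by the complete r-partite Turán graph T(n, r) with parts as balanced as possible, and is at most (1 − 1/r) · n^2/2. For r = 9, n = 20: the density bound is (8/9) · 400/2 = 1600/9 ≈ 177.7778. The integer-valued extremum is e(T(20, 9)) = 177, which is strictly less than the density bound 1600/9 since 9 ∤ 20 (the parts of T(20, 9) cannot all be equal).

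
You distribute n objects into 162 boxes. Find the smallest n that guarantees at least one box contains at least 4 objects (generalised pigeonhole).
n = (4 − 1)·162 + 1 = 487

By the generalised pigeonhole principle, to guarantee some box contains ≥ r objects we need more than (r − 1) · k objects total. Threshold: n = (r − 1) · k + 1. With r = 4 and k = 162: n = 3 · 162 + 1 = 486 + 1 = 487. For n = 486 = 3 · 162, we can put exactly 3 objects in every box, avoiding 4 in any single one — so 487 is tight.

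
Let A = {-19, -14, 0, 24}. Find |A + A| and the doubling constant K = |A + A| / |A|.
K = |A + A| / |A| = 10/4 = 5/2

Enumerate A + A = {a + b : a, b ∈ A}. With |A| = 4, there are |A|^2 = 16 ordered sum pairs; collecting distinct values, A + A = {-38, -33, -28, -19, -14, 0, 5, 10, 24, 48}, so |A + A| = 10. Thus K = 10/4 = 5/2. For comparison, the minimum possible |A + A| over all 4-element sets is 2·4 − 1 = 7 (so min K = 7/4), attained only by arithmetic progressions.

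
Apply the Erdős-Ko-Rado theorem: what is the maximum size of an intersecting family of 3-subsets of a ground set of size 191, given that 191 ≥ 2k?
max |F| = C(190, 2) = 17955

Erdős-Ko-Rado (1961): when n ≥ 2k, max |F| = C(n−1, k−1). The bound is attained by the star {A : i ∈ A} for any fixed i ∈ [n]. Here C(191−1, 3−1) = C(190, 2) = 17955.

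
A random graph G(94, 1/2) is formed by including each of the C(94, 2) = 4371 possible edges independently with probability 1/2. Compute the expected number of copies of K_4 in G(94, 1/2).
E[# K_4] = C(94, 4) · (1/2)^C(4, 2) = 3049501 / 2^6 = 47648.453125

For each 4-subset S of vertices (there are C(94, 4) = 3049501 such S), let X_S = 1 if S induces a K_4 (all C(4, 2) = 6 edges present). Then P(X_S = 1) = (1/2)^6 = 1/64. By linearity of expectation, E[# K_4] = C(94, 4) · (1/2)^6 = 3049501 / 64 = 47648.453125.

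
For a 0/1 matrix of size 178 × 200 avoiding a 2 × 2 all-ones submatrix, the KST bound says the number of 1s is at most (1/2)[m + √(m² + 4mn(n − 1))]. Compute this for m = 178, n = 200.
z(178, 200; 2, 2) ≤ (1/2)[178 + √(178² + 4·178·200·199)] = (1/2)[178 + √28369284] = 2752.1412

Kővári–Sós–Turán: let r_1, ..., r_178 be the row sums and z = Σ r_i the total number of 1s. Each pair of columns can share at most one row with both entries 1 (else a 2×2 all-ones block appears), so Σ_i C(r_i, 2) ≤ C(200, 2) = 19900. By convexity Σ_i C(r_i, 2) ≥ 178·C(z/178, 2) = z(z − 178)/(2·178), giving z² − 178z − 178·200·199 ≤ 0 and hence z ≤ (1/2)[178 + √(31684 + 4·7084400)] = (1/2)[178 + √28369284] ≈ (1/2)(178 + 5326.2824) = 2752.1412.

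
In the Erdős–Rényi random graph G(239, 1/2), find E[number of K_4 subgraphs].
E[# K_4] = C(239, 4) · (1/2)^C(4, 2) = 132563501 / 2^6 = 2071304.703125

For each 4-subset S of vertices (there are C(239, 4) = 132563501 such S), let X_S = 1 if S induces a K_4 (all C(4, 2) = 6 edges present). Then P(X_S = 1) = (1/2)^6 = 1/64. By linearity of expectation, E[# K_4] = C(239, 4) · (1/2)^6 = 132563501 / 64 = 2071304.703125.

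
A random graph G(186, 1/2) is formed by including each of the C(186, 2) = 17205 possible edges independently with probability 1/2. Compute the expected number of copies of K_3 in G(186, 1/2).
E[# K_3] = C(186, 3) · (1/2)^C(3, 2) = 1055240 / 2^3 = 131905

For each 3-subset S of vertices (there are C(186, 3) = 1055240 such S), let X_S = 1 if S induces a K_3 (all C(3, 2) = 3 edges present). Then P(X_S = 1) = (1/2)^3 = 1/8. By linearity of expectation, E[# K_3] = C(186, 3) · (1/2)^3 = 1055240 / 8 = 131905.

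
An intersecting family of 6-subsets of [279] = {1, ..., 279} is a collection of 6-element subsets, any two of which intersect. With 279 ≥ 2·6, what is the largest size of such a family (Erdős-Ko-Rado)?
max |F| = C(278, 5) = 13345524830

Erdős-Ko-Rado (1961): when n ≥ 2k, max |F| = C(n−1, k−1). The bound is attained by the star {A : i ∈ A} for any fixed i ∈ [n]. Here C(279−1, 6−1) = C(278, 5) = 13345524830.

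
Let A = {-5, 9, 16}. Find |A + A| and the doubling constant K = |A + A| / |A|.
K = |A + A| / |A| = 6/3 = 2

Enumerate A + A = {a + b : a, b ∈ A}. With |A| = 3, there are |A|^2 = 9 ordered sum pairs; collecting distinct values, A + A = {-10, 4, 11, 18, 25, 32}, so |A + A| = 6. Thus K = 6/3 = 2. For comparison, the minimum possible |A + A| over all 3-element sets is 2·3 − 1 = 5 (so min K = 5/3), attained only by arithmetic progressions.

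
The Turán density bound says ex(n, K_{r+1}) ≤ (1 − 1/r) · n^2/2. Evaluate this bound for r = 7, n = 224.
Turán density bound = (6/7) · 224^2/2 = 21504

Turán's theorem: ex(n, K_{r+1}) is achieved by the complete r-partite Turán graph T(n, r) with parts as balanced as possible, and is at most (1 − 1/r) · n^2/2. For r = 7, n = 224: the density bound is (6/7) · 50176/2 = 21504. Since 7 ∣ 224, the Turán graph T(224, 7) has parts of equal size 32, and its edge count e(T(224, 7)) = 21504 attains the density bound exactly.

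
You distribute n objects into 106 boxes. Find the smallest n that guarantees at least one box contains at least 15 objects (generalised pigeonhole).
n = (15 − 1)·106 + 1 = 1485

By the generalised pigeonhole principle, to guarantee some box contains ≥ r objects we need more than (r − 1) · k objects total. Threshold: n = (r − 1) · k + 1. With r = 15 and k = 106: n = 14 · 106 + 1 = 1484 + 1 = 1485. For n = 1484 = 14 · 106, we can put exactly 14 objects in every box, avoiding 15 in any single one — so 1485 is tight.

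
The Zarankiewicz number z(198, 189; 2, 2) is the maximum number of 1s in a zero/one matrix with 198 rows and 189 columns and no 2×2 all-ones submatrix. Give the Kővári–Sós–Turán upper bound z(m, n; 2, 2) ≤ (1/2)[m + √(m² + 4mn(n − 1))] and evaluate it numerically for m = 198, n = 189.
z(198, 189; 2, 2) ≤ (1/2)[198 + √(198² + 4·198·189·188)] = (1/2)[198 + √28180548] = 2753.2677

Kővári–Sós–Turán: let r_1, ..., r_198 be the row sums and z = Σ r_i the total number of 1s. Each pair of columns can share at most one row with both entries 1 (else a 2×2 all-ones block appears), so Σ_i C(r_i, 2) ≤ C(189, 2) = 17766. By convexity Σ_i C(r_i, 2) ≥ 198·C(z/198, 2) = z(z − 198)/(2·198), giving z² − 198z − 198·189·188 ≤ 0 and hence z ≤ (1/2)[198 + √(39204 + 4·7035336)] = (1/2)[198 + √28180548] ≈ (1/2)(198 + 5308.5354) = 2753.2677.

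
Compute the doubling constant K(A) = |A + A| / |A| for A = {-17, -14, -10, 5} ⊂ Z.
K = |A + A| / |A| = 10/4 = 5/2

Enumerate A + A = {a + b : a, b ∈ A}. With |A| = 4, there are |A|^2 = 16 ordered sum pairs; collecting distinct values, A + A = {-34, -31, -28, -27, -24, -20, -12, -9, -5, 10}, so |A + A| = 10. Thus K = 10/4 = 5/2. For comparison, the minimum possible |A + A| over all 4-element sets is 2·4 − 1 = 7 (so min K = 7/4), attained only by arithmetic progressions.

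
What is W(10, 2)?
W(10, 2) = 10 + 1 = 11

A 2-term AP is any pair of integers, so a monochromatic 2-AP exists iff some colour is used at least twice. With 10 colours, the colouring i ↦ i on {1, ..., 10} uses each colour once, avoiding any monochromatic pair, so W(10, 2) > 10. For {1, ..., 11}, pigeonhole forces two integers of the same colour, which form a monochromatic 2-AP. Hence W(10, 2) = 11.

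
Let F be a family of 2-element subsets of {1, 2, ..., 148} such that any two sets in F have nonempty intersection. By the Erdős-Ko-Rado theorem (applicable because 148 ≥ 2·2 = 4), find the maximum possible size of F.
max |F| = C(147, 1) = 147

Erdős-Ko-Rado (1961): when n ≥ 2k, max |F| = C(n−1, k−1). The bound is attained by the star {A : i ∈ A} for any fixed i ∈ [n]. Here C(148−1, 2−1) = C(147, 1) = 147.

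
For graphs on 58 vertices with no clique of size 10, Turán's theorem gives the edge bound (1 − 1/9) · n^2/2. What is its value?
Turán density bound = (8/9) · 58^2/2 = 13456/9 ≈ 1495.1111

Turán's theorem: ex(n, K_{r+1}) is achieved by the complete r-partite Turán graph T(n, r) with parts as balanced as possible, and is at most (1 − 1/r) · n^2/2. For r = 9, n = 58: the density bound is (8/9) · 3364/2 = 13456/9 ≈ 1495.1111. The integer-valued extremum is e(T(58, 9)) = 1494, which is strictly less than the density bound 13456/9 since 9 ∤ 58 (the parts of T(58, 9) cannot all be equal).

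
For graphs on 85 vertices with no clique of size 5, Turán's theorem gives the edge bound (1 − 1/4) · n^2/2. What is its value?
Turán density bound = (3/4) · 85^2/2 = 21675/8 ≈ 2709.375

Turán's theorem: ex(n, K_{r+1}) is achieved by the complete r-partite Turán graph T(n, r) with parts as balanced as possible, and is at most (1 − 1/r) · n^2/2. For r = 4, n = 85: the density bound is (3/4) · 7225/2 = 21675/8 ≈ 2709.375. The integer-valued extremum is e(T(85, 4)) = 2709, which is strictly less than the density bound 21675/8 since 4 ∤ 85 (the parts of T(85, 4) cannot all be equal).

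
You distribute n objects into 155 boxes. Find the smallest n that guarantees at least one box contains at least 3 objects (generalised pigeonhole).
n = (3 − 1)·155 + 1 = 311

By the generalised pigeonhole principle, to guarantee some box contains ≥ r objects we need more than (r − 1) · k objects total. Threshold: n = (r − 1) · k + 1. With r = 3 and k = 155: n = 2 · 155 + 1 = 310 + 1 = 311. For n = 310 = 2 · 155, we can put exactly 2 objects in every box, avoiding 3 in any single one — so 311 is tight.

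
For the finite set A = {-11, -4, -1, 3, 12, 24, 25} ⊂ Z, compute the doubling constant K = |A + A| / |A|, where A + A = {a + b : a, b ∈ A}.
K = |A + A| / |A| = 26/7

Enumerate A + A = {a + b : a, b ∈ A}. With |A| = 7, there are |A|^2 = 49 ordered sum pairs; collecting distinct values, A + A = {-22, -15, -12, -8, -5, -2, -1, 1, 2, 6, 8, 11, 13, 14, 15, 20, 21, 23, 24, 27, 28, 36, 37, 48, 49, 50}, so |A + A| = 26. Thus K = 26/7. For comparison, the minimum possible |A + A| over all 7-element sets is 2·7 − 1 = 13 (so min K = 13/7), attained only by arithmetic progressions.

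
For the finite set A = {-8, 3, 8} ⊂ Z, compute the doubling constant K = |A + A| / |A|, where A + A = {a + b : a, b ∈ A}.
K = |A + A| / |A| = 6/3 = 2

Enumerate A + A = {a + b : a, b ∈ A}. With |A| = 3, there are |A|^2 = 9 ordered sum pairs; collecting distinct values, A + A = {-16, -5, 0, 6, 11, 16}, so |A + A| = 6. Thus K = 6/3 = 2. For comparison, the minimum possible |A + A| over all 3-element sets is 2·3 − 1 = 5 (so min K = 5/3), attained only by arithmetic progressions.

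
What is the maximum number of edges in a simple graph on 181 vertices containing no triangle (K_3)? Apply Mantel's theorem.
ex(181, K_3) = ⌊181^2/4⌋ = 8190

Mantel (1907): a triangle-free graph on n vertices has at most ⌊n^2/4⌋ edges, with equality for the complete bipartite graph K_{⌊n/2⌋, ⌈n/2⌉}. For n = 181: ⌊181^2/4⌋ = ⌊32761/4⌋ = 8190. The extremal graph is K_{90, 91}, which has 90·91 = 8190 edges.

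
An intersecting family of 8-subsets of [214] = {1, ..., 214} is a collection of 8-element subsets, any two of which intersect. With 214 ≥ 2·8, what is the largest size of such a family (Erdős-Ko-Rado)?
max |F| = C(213, 7) = 3572453992536

Erdős-Ko-Rado (1961): when n ≥ 2k, max |F| = C(n−1, k−1). The bound is attained by the star {A : i ∈ A} for any fixed i ∈ [n]. Here C(214−1, 8−1) = C(213, 7) = 3572453992536.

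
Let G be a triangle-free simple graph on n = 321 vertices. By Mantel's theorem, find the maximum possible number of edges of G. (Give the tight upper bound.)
ex(321, K_3) = ⌊321^2/4⌋ = 25760

Mantel (1907): a triangle-free graph on n vertices has at most ⌊n^2/4⌋ edges, with equality for the complete bipartite graph K_{⌊n/2⌋, ⌈n/2⌉}. For n = 321: ⌊321^2/4⌋ = ⌊103041/4⌋ = 25760. The extremal graph is K_{160, 161}, which has 160·161 = 25760 edges.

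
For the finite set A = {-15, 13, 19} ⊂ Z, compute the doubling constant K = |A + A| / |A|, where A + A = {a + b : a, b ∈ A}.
K = |A + A| / |A| = 6/3 = 2

Enumerate A + A = {a + b : a, b ∈ A}. With |A| = 3, there are |A|^2 = 9 ordered sum pairs; collecting distinct values, A + A = {-30, -2, 4, 26, 32, 38}, so |A + A| = 6. Thus K = 6/3 = 2. For comparison, the minimum possible |A + A| over all 3-element sets is 2·3 − 1 = 5 (so min K = 5/3), attained only by arithmetic progressions.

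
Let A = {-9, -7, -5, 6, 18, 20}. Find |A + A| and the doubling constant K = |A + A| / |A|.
K = |A + A| / |A| = 18/6 = 3

Enumerate A + A = {a + b : a, b ∈ A}. With |A| = 6, there are |A|^2 = 36 ordered sum pairs; collecting distinct values, A + A = {-18, -16, -14, -12, -10, -3, -1, 1, 9, 11, 12, 13, 15, 24, 26, 36, 38, 40}, so |A + A| = 18. Thus K = 18/6 = 3. For comparison, the minimum possible |A + A| over all 6-element sets is 2·6 − 1 = 11 (so min K = 11/6), attained only by arithmetic progressions.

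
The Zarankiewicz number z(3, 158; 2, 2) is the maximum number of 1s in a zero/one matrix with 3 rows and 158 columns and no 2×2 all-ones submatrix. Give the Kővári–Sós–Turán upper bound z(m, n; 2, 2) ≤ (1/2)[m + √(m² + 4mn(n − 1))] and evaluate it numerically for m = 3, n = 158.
z(3, 158; 2, 2) ≤ (1/2)[3 + √(3² + 4·3·158·157)] = (1/2)[3 + √297681] = 274.3008

Kővári–Sós–Turán: let r_1, ..., r_3 be the row sums and z = Σ r_i the total number of 1s. Each pair of columns can share at most one row with both entries 1 (else a 2×2 all-ones block appears), so Σ_i C(r_i, 2) ≤ C(158, 2) = 12403. By convexity Σ_i C(r_i, 2) ≥ 3·C(z/3, 2) = z(z − 3)/(2·3), giving z² − 3z − 3·158·157 ≤ 0 and hence z ≤ (1/2)[3 + √(9 + 4·74418)] = (1/2)[3 + √297681] ≈ (1/2)(3 + 545.6015) = 274.3008.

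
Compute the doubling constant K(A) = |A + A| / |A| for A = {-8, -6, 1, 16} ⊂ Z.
K = |A + A| / |A| = 10/4 = 5/2

Enumerate A + A = {a + b : a, b ∈ A}. With |A| = 4, there are |A|^2 = 16 ordered sum pairs; collecting distinct values, A + A = {-16, -14, -12, -7, -5, 2, 8, 10, 17, 32}, so |A + A| = 10. Thus K = 10/4 = 5/2. For comparison, the minimum possible |A + A| over all 4-element sets is 2·4 − 1 = 7 (so min K = 7/4), attained only by arithmetic progressions.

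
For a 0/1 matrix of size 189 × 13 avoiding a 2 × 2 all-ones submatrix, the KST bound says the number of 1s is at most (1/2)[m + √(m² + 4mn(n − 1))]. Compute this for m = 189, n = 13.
z(189, 13; 2, 2) ≤ (1/2)[189 + √(189² + 4·189·13·12)] = (1/2)[189 + √153657] = 290.4955

Kővári–Sós–Turán: let r_1, ..., r_189 be the row sums and z = Σ r_i the total number of 1s. Each pair of columns can share at most one row with both entries 1 (else a 2×2 all-ones block appears), so Σ_i C(r_i, 2) ≤ C(13, 2) = 78. By convexity Σ_i C(r_i, 2) ≥ 189·C(z/189, 2) = z(z − 189)/(2·189), giving z² − 189z − 189·13·12 ≤ 0 and hence z ≤ (1/2)[189 + √(35721 + 4·29484)] = (1/2)[189 + √153657] ≈ (1/2)(189 + 391.9911) = 290.4955.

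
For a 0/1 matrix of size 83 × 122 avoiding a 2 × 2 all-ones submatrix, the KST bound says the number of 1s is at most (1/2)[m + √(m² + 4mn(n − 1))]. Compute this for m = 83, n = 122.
z(83, 122; 2, 2) ≤ (1/2)[83 + √(83² + 4·83·122·121)] = (1/2)[83 + √4907873] = 1149.186

Kővári–Sós–Turán: let r_1, ..., r_83 be the row sums and z = Σ r_i the total number of 1s. Each pair of columns can share at most one row with both entries 1 (else a 2×2 all-ones block appears), so Σ_i C(r_i, 2) ≤ C(122, 2) = 7381. By convexity Σ_i C(r_i, 2) ≥ 83·C(z/83, 2) = z(z − 83)/(2·83), giving z² − 83z − 83·122·121 ≤ 0 and hence z ≤ (1/2)[83 + √(6889 + 4·1225246)] = (1/2)[83 + √4907873] ≈ (1/2)(83 + 2215.372) = 1149.186.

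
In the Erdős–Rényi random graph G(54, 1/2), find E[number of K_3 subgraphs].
E[# K_3] = C(54, 3) · (1/2)^C(3, 2) = 24804 / 2^3 = 6201/2 = 3100.5

For each 3-subset S of vertices (there are C(54, 3) = 24804 such S), let X_S = 1 if S induces a K_3 (all C(3, 2) = 3 edges present). Then P(X_S = 1) = (1/2)^3 = 1/8. By linearity of expectation, E[# K_3] = C(54, 3) · (1/2)^3 = 24804 / 8 = 6201/2 = 3100.5.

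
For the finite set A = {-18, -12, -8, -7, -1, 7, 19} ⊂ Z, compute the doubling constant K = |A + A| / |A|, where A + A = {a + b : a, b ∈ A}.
K = |A + A| / |A| = 27/7

Enumerate A + A = {a + b : a, b ∈ A}. With |A| = 7, there are |A|^2 = 49 ordered sum pairs; collecting distinct values, A + A = {-36, -30, -26, -25, -24, -20, -19, -16, -15, -14, -13, -11, -9, -8, -5, -2, -1, 0, 1, 6, 7, 11, 12, 14, 18, 26, 38}, so |A + A| = 27. Thus K = 27/7. For comparison, the minimum possible |A + A| over all 7-element sets is 2·7 − 1 = 13 (so min K = 13/7), attained only by arithmetic progressions.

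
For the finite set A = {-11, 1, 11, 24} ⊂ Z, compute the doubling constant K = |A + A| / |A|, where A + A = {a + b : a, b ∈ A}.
K = |A + A| / |A| = 10/4 = 5/2

Enumerate A + A = {a + b : a, b ∈ A}. With |A| = 4, there are |A|^2 = 16 ordered sum pairs; collecting distinct values, A + A = {-22, -10, 0, 2, 12, 13, 22, 25, 35, 48}, so |A + A| = 10. Thus K = 10/4 = 5/2. For comparison, the minimum possible |A + A| over all 4-element sets is 2·4 − 1 = 7 (so min K = 7/4), attained only by arithmetic progressions.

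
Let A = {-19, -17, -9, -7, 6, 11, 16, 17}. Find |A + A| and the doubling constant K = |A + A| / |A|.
K = |A + A| / |A| = 32/8 = 4

Enumerate A + A = {a + b : a, b ∈ A}. With |A| = 8, there are |A|^2 = 64 ordered sum pairs; collecting distinct values, A + A = {-38, -36, -34, -28, -26, -24, -18, -16, -14, -13, -11, -8, -6, -3, -2, -1, 0, 2, 4, 7, 8, 9, 10, 12, 17, 22, 23, 27, 28, 32, 33, 34}, so |A + A| = 32. Thus K = 32/8 = 4. For comparison, the minimum possible |A + A| over all 8-element sets is 2·8 − 1 = 15 (so min K = 15/8), attained only by arithmetic progressions.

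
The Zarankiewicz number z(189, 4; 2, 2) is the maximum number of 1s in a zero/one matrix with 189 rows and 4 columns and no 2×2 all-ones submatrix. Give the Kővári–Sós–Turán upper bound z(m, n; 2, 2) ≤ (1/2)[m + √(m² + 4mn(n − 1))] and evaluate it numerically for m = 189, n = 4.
z(189, 4; 2, 2) ≤ (1/2)[189 + √(189² + 4·189·4·3)] = (1/2)[189 + √44793] = 200.3218

Kővári–Sós–Turán: let r_1, ..., r_189 be the row sums and z = Σ r_i the total number of 1s. Each pair of columns can share at most one row with both entries 1 (else a 2×2 all-ones block appears), so Σ_i C(r_i, 2) ≤ C(4, 2) = 6. By convexity Σ_i C(r_i, 2) ≥ 189·C(z/189, 2) = z(z − 189)/(2·189), giving z² − 189z − 189·4·3 ≤ 0 and hence z ≤ (1/2)[189 + √(35721 + 4·2268)] = (1/2)[189 + √44793] ≈ (1/2)(189 + 211.6436) = 200.3218.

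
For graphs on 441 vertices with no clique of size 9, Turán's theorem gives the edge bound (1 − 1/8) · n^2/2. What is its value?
Turán density bound = (7/8) · 441^2/2 = 1361367/16 ≈ 85085.4375

Turán's theorem: ex(n, K_{r+1}) is achieved by the complete r-partite Turán graph T(n, r) with parts as balanced as possible, and is at most (1 − 1/r) · n^2/2. For r = 8, n = 441: the density bound is (7/8) · 194481/2 = 1361367/16 ≈ 85085.4375. The integer-valued extremum is e(T(441, 8)) = 85085, which is strictly less than the density bound 1361367/16 since 8 ∤ 441 (the parts of T(441, 8) cannot all be equal).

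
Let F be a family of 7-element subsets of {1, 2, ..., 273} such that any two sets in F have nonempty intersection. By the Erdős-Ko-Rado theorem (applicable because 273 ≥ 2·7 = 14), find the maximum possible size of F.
max |F| = C(272, 6) = 532068806088

Erdős-Ko-Rado (1961): when n ≥ 2k, max |F| = C(n−1, k−1). The bound is attained by the star {A : i ∈ A} for any fixed i ∈ [n]. Here C(273−1, 7−1) = C(272, 6) = 532068806088.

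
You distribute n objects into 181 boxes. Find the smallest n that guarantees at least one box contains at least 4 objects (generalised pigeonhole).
n = (4 − 1)·181 + 1 = 544

By the generalised pigeonhole principle, to guarantee some box contains ≥ r objects we need more than (r − 1) · k objects total. Threshold: n = (r − 1) · k + 1. With r = 4 and k = 181: n = 3 · 181 + 1 = 543 + 1 = 544. For n = 543 = 3 · 181, we can put exactly 3 objects in every box, avoiding 4 in any single one — so 544 is tight.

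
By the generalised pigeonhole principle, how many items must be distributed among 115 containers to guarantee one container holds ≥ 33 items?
n = (33 − 1)·115 + 1 = 3681

By the generalised pigeonhole principle, to guarantee some box contains ≥ r objects we need more than (r − 1) · k objects total. Threshold: n = (r − 1) · k + 1. With r = 33 and k = 115: n = 32 · 115 + 1 = 3680 + 1 = 3681. For n = 3680 = 32 · 115, we can put exactly 32 objects in every box, avoiding 33 in any single one — so 3681 is tight.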